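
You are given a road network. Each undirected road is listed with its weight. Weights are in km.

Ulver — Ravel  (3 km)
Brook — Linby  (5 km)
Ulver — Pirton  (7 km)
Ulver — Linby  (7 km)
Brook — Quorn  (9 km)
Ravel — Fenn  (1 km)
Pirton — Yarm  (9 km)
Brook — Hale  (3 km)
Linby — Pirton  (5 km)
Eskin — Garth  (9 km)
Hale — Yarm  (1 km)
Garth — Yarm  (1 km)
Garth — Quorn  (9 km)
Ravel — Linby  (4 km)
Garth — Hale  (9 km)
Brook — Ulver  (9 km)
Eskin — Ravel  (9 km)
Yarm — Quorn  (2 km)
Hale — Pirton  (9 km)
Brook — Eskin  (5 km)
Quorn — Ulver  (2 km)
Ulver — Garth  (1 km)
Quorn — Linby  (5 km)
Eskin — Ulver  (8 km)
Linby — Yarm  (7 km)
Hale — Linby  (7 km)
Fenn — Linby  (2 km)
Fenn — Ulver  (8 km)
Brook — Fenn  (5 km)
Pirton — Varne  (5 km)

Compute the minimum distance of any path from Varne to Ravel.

Running Dijkstra from Varne:
Varne: 0
Pirton: 5  (via Varne)
Linby: 10  (via Pirton)
Fenn: 12  (via Linby)
Ulver: 12  (via Pirton)
Ravel: 13  (via Fenn)
Shortest route: Varne–Pirton–Linby–Fenn–Ravel = 13 km.

13 km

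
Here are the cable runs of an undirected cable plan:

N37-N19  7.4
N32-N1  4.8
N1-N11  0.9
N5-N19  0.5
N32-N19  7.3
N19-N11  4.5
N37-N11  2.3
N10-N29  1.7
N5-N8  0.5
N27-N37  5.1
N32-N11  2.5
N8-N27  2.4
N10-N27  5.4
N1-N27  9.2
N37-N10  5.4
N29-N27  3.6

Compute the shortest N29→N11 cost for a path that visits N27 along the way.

Shortest N29→N27: N29–N27 = 3.6
Best N27 to N11: N27–N37–N11 costing 7.4
Total via N27: 3.6 + 7.4 = 11.

11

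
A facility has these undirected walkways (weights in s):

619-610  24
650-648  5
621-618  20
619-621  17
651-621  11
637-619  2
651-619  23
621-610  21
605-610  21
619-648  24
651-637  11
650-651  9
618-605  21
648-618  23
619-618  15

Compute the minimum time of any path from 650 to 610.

Compare a few routes:
650–648–619–610: 5+24+24 = 53
650–651–619–610: 9+23+24 = 56
650–651–621–610: 9+11+21 = 41
650–651–637–619–610: 9+11+2+24 = 46
Cheapest is 650–651–621–610 at 41 s.

41 s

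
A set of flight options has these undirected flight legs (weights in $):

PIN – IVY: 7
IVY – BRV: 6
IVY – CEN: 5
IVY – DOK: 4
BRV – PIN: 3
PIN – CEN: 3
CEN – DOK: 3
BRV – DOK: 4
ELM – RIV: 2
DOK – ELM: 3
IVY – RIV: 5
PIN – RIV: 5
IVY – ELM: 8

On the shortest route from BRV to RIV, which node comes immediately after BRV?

PIN

Enumerating some paths:
BRV → DOK → IVY → RIV: 4+4+5 = 13
BRV → PIN → RIV: 3+5 = 8
BRV → DOK → ELM → RIV: 4+3+2 = 9
BRV → IVY → RIV: 6+5 = 11
Cheapest is BRV → PIN → RIV at $8.
So from BRV the first move is to PIN.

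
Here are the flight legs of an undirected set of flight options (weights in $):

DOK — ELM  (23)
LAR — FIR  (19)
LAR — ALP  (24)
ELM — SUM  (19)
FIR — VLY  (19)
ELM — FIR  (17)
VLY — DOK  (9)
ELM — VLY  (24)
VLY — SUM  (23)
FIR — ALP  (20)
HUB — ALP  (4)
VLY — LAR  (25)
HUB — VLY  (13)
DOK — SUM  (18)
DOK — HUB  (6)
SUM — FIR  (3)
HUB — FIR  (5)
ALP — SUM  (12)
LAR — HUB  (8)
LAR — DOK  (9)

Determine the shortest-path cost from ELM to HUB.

Compare a few routes:
ELM → SUM → FIR → HUB: 19+3+5 = 27
ELM → FIR → HUB: 17+5 = 22
The minimum is $22 via ELM → FIR → HUB.

$22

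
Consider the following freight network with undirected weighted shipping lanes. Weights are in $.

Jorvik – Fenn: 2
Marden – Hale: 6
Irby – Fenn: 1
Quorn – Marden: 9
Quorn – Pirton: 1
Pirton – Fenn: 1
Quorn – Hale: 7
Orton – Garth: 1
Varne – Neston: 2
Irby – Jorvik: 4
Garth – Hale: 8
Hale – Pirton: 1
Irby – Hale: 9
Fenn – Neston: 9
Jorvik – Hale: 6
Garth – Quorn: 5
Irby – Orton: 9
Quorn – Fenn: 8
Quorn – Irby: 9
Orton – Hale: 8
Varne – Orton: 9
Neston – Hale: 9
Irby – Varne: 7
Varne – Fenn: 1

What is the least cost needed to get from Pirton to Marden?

$7

Shortest distances from Pirton:
Pirton: 0
Quorn: 1  (via Pirton)
Hale: 1  (via Pirton)
Fenn: 1  (via Pirton)
Irby: 2  (via Fenn)
Varne: 2  (via Fenn)
Jorvik: 3  (via Fenn)
Neston: 4  (via Varne)
Garth: 6  (via Quorn)
Marden: 7  (via Hale)
Shortest route: Pirton → Hale → Marden = $7.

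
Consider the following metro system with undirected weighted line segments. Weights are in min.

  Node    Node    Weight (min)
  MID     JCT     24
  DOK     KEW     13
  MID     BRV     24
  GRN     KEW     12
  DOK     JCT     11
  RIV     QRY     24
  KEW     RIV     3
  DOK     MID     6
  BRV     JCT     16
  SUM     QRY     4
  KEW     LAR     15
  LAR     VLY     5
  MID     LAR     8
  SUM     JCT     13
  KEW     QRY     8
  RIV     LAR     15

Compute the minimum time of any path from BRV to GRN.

52 min

Enumerating some paths:
BRV - JCT - DOK - KEW - GRN: 16+11+13+12 = 52
BRV - JCT - SUM - QRY - KEW - GRN: 16+13+4+8+12 = 53
BRV - MID - DOK - KEW - GRN: 24+6+13+12 = 55
Cheapest is BRV - JCT - DOK - KEW - GRN at 52 min.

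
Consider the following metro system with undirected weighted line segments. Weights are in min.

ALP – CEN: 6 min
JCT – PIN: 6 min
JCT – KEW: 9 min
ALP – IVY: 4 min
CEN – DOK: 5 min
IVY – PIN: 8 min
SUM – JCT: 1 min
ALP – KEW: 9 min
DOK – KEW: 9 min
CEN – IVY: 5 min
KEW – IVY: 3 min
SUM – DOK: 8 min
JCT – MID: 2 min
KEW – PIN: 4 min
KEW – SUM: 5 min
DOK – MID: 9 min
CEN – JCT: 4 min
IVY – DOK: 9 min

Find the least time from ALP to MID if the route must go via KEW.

15 min

Best ALP to KEW: ALP → IVY → KEW costing 7
Shortest KEW→MID: KEW → SUM → JCT → MID = 8
Total via KEW: 7 + 8 = 15 min.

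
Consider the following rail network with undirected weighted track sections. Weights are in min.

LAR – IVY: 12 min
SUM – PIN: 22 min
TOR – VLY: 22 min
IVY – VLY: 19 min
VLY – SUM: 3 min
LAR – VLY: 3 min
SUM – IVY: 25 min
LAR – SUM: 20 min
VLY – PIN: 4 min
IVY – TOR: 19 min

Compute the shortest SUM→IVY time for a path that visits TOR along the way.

44 min

Best SUM to TOR: SUM → VLY → TOR costing 25
Shortest TOR→IVY: TOR → IVY = 19
Total via TOR: 25 + 19 = 44 min.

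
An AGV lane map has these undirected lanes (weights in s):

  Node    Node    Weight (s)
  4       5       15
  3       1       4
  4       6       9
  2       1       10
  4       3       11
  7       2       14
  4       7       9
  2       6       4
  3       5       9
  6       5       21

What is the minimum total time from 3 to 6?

Shortest distances from 3:
3: 0
1: 4  (via 3)
5: 9  (via 3)
4: 11  (via 3)
2: 14  (via 1)
6: 18  (via 2)
Shortest route: 3–1–2–6 = 18 s.

18 s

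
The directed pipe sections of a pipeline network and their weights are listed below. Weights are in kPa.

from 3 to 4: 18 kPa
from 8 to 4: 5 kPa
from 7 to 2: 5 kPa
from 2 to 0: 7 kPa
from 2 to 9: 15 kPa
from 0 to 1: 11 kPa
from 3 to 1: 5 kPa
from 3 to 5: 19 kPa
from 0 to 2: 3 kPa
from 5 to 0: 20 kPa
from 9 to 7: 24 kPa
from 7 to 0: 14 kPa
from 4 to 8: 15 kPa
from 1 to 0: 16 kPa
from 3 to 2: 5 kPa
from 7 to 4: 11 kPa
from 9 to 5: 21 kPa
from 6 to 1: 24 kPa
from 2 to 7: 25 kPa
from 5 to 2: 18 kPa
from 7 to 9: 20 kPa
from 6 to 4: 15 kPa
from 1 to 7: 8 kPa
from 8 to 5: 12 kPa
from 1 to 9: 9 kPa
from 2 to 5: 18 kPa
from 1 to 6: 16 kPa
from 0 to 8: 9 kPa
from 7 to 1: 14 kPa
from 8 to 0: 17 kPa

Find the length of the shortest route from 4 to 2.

35 kPa

Compare a few routes:
4 - 8 - 5 - 0 - 2: 15+12+20+3 = 50
4 - 8 - 5 - 2: 15+12+18 = 45
4 - 8 - 0 - 2: 15+17+3 = 35
Cheapest is 4 - 8 - 0 - 2 at 35 kPa.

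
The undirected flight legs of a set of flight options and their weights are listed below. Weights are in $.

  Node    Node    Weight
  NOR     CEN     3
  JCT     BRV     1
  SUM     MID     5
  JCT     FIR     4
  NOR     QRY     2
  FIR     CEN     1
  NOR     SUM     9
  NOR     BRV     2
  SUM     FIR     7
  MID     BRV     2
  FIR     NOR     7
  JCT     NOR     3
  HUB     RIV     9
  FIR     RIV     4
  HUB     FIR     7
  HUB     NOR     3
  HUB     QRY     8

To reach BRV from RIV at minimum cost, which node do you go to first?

Candidate routes:
RIV → FIR → CEN → NOR → JCT → BRV: 4+1+3+3+1 = 12
RIV → FIR → CEN → NOR → BRV: 4+1+3+2 = 10
RIV → FIR → JCT → BRV: 4+4+1 = 9
Cheapest is RIV → FIR → JCT → BRV at $9.
So from RIV the first move is to FIR.

FIR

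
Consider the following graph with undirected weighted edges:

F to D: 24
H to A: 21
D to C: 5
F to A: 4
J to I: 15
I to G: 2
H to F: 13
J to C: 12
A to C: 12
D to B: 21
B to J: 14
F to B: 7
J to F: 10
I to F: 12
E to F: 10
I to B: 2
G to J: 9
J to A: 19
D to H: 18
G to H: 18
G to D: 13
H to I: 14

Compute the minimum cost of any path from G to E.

Settle nodes by increasing distance from G:
G: 0
I: 2  (via G)
B: 4  (via I)
J: 9  (via G)
F: 11  (via B)
D: 13  (via G)
A: 15  (via F)
H: 16  (via I)
C: 18  (via D)
E: 21  (via F)
Shortest route: G–I–B–F–E = 21.

21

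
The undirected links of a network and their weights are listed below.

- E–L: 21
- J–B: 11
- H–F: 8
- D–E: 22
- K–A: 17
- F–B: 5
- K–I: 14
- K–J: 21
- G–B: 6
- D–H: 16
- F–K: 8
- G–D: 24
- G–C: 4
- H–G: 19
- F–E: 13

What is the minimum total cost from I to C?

37

Running Dijkstra from I:
I: 0
K: 14  (via I)
F: 22  (via K)
B: 27  (via F)
H: 30  (via F)
A: 31  (via K)
G: 33  (via B)
E: 35  (via F)
J: 35  (via K)
C: 37  (via G)
Shortest route: I–K–F–B–G–C = 37.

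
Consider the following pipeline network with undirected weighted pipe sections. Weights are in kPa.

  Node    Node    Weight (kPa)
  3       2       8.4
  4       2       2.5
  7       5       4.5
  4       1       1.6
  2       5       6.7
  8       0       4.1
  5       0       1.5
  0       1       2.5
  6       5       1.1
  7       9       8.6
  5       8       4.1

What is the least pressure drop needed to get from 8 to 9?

Compare a few routes:
8–0–1–4–2–5–7–9: 4.1+2.5+1.6+2.5+6.7+4.5+8.6 = 30.5
8–0–5–7–9: 4.1+1.5+4.5+8.6 = 18.7
8–5–7–9: 4.1+4.5+8.6 = 17.2
The minimum is 17.2 kPa via 8–5–7–9.

17.2 kPa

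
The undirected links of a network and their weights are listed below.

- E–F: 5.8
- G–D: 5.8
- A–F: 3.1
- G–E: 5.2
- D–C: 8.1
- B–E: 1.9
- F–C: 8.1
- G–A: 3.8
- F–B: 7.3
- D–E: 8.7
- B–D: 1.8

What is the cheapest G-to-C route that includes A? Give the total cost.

Best G to A: G–A costing 3.8
Shortest A→C: A–F–C = 11.2
Total via A: 3.8 + 11.2 = 15.

15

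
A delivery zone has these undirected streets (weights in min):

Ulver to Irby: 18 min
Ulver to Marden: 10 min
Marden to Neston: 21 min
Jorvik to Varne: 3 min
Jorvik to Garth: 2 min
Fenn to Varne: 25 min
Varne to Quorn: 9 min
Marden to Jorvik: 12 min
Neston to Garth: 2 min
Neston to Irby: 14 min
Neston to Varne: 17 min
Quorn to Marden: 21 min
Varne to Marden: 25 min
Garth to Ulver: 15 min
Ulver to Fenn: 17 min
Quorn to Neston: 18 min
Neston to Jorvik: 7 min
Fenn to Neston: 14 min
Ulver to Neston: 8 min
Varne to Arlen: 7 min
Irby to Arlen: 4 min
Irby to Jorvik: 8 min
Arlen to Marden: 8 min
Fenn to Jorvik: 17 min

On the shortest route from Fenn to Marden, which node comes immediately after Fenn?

Compare a few routes:
Fenn → Neston → Garth → Jorvik → Marden: 14+2+2+12 = 30
Fenn → Ulver → Marden: 17+10 = 27
Fenn → Neston → Ulver → Marden: 14+8+10 = 32
Fenn → Jorvik → Marden: 17+12 = 29
The minimum is 27 min via Fenn → Ulver → Marden.
So from Fenn the first move is to Ulver.

Ulver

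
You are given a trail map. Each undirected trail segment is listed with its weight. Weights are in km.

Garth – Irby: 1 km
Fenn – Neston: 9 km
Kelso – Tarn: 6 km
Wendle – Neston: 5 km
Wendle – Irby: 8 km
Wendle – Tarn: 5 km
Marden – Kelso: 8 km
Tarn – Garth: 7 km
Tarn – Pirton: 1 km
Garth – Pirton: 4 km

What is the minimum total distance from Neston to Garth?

14 km

Shortest distances from Neston:
Neston: 0
Wendle: 5  (via Neston)
Fenn: 9  (via Neston)
Tarn: 10  (via Wendle)
Pirton: 11  (via Tarn)
Irby: 13  (via Wendle)
Garth: 14  (via Irby)
Shortest route: Neston–Wendle–Irby–Garth = 14 km.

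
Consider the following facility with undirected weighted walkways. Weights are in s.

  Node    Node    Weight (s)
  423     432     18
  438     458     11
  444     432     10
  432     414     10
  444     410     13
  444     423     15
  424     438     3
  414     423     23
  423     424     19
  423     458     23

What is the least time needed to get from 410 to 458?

Running Dijkstra from 410:
410: 0
444: 13  (via 410)
432: 23  (via 444)
423: 28  (via 444)
414: 33  (via 432)
424: 47  (via 423)
438: 50  (via 424)
458: 51  (via 423)
Shortest route: 410–444–423–458 = 51 s.

51 s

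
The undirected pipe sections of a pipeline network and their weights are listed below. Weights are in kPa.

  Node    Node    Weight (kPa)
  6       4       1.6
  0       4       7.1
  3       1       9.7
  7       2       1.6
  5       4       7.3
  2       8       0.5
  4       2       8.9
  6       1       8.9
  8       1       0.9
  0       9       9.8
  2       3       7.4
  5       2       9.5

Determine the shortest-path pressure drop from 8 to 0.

Running Dijkstra from 8:
8: 0
2: 0.5  (via 8)
1: 0.9  (via 8)
7: 2.1  (via 2)
3: 7.9  (via 2)
4: 9.4  (via 2)
6: 9.8  (via 1)
5: 10  (via 2)
0: 16.5  (via 4)
Shortest route: 8 → 2 → 4 → 0 = 16.5 kPa.

16.5 kPa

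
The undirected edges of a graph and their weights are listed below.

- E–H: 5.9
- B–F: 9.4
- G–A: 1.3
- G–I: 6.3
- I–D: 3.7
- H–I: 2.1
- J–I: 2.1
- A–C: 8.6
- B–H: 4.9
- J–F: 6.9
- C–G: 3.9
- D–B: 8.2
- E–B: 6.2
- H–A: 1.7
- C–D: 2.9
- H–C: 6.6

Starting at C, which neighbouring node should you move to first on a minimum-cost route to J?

D

Enumerating some paths:
C - G - A - H - I - J: 3.9+1.3+1.7+2.1+2.1 = 11.1
C - H - I - J: 6.6+2.1+2.1 = 10.8
C - D - I - J: 2.9+3.7+2.1 = 8.7
Cheapest is C - D - I - J at 8.7.
So from C the first move is to D.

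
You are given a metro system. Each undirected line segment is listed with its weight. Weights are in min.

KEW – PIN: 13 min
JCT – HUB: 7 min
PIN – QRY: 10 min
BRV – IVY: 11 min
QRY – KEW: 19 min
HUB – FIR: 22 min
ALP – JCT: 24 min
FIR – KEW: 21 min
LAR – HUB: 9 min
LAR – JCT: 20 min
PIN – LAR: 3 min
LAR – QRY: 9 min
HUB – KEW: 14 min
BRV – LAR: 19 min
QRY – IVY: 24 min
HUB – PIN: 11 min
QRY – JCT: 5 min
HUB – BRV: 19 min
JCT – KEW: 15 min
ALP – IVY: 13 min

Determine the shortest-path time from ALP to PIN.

39 min

Settle nodes by increasing distance from ALP:
ALP: 0
IVY: 13  (via ALP)
JCT: 24  (via ALP)
BRV: 24  (via IVY)
QRY: 29  (via JCT)
HUB: 31  (via JCT)
LAR: 38  (via QRY)
PIN: 39  (via QRY)
Shortest route: ALP–JCT–QRY–PIN = 39 min.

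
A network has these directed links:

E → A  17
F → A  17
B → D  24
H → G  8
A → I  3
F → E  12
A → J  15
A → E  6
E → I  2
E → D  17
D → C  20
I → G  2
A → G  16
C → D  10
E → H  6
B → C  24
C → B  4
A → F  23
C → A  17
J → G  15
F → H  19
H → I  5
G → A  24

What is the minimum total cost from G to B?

Candidate routes:
G - A - F - E - D - C - B: 24+23+12+17+20+4 = 100
G - A - E - D - C - B: 24+6+17+20+4 = 71
The minimum is 71 via G - A - E - D - C - B.

71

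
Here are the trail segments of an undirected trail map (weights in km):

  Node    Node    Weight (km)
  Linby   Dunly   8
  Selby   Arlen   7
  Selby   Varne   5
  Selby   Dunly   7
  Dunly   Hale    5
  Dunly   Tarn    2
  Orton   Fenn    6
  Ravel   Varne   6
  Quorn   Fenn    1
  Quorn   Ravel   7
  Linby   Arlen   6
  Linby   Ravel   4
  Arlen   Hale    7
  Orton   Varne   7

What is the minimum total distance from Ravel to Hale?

Enumerating some paths:
Ravel - Varne - Selby - Dunly - Hale: 6+5+7+5 = 23
Ravel - Varne - Selby - Arlen - Hale: 6+5+7+7 = 25
Ravel - Linby - Arlen - Hale: 4+6+7 = 17
Cheapest is Ravel - Linby - Arlen - Hale at 17 km.

17 km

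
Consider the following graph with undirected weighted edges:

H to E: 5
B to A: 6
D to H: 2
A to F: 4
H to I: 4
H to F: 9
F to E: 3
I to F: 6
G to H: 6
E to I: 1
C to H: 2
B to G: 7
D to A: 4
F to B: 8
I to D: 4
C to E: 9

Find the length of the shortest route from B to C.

14

Candidate routes:
B–F–E–H–C: 8+3+5+2 = 18
B–A–D–H–C: 6+4+2+2 = 14
B–F–E–I–H–C: 8+3+1+4+2 = 18
B–G–H–C: 7+6+2 = 15
The minimum is 14 via B–A–D–H–C.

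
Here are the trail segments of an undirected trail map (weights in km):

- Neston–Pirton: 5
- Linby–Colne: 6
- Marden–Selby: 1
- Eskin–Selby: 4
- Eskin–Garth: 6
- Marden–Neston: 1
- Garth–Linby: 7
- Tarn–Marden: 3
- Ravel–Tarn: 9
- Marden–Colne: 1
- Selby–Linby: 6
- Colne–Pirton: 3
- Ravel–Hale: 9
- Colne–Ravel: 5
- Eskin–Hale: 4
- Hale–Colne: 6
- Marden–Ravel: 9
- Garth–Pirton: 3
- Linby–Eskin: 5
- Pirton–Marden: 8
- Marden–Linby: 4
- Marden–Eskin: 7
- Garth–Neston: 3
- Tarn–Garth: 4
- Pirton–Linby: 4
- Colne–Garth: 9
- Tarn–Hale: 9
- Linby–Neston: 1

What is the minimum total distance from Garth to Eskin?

Compare a few routes:
Garth–Neston–Marden–Selby–Eskin: 3+1+1+4 = 9
Garth–Eskin: 6 = 6
Garth–Neston–Linby–Eskin: 3+1+5 = 9
The minimum is 6 km via Garth–Eskin.

6 km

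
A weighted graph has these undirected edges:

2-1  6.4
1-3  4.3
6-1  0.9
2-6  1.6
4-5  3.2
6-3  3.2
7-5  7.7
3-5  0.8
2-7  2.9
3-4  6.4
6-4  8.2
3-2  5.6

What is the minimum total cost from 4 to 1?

Shortest distances from 4:
4: 0
5: 3.2  (via 4)
3: 4  (via 5)
6: 7.2  (via 3)
1: 8.1  (via 6)
Shortest route: 4–5–3–6–1 = 8.1.

8.1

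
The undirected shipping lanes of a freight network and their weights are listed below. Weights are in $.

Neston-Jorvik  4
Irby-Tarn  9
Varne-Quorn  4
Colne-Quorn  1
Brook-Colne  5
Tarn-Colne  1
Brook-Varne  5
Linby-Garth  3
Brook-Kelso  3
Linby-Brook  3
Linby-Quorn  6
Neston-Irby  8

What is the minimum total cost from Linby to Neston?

$25

Running Dijkstra from Linby:
Linby: 0
Garth: 3  (via Linby)
Brook: 3  (via Linby)
Kelso: 6  (via Brook)
Quorn: 6  (via Linby)
Colne: 7  (via Quorn)
Tarn: 8  (via Colne)
Varne: 8  (via Brook)
Irby: 17  (via Tarn)
Neston: 25  (via Irby)
Shortest route: Linby → Quorn → Colne → Tarn → Irby → Neston = $25.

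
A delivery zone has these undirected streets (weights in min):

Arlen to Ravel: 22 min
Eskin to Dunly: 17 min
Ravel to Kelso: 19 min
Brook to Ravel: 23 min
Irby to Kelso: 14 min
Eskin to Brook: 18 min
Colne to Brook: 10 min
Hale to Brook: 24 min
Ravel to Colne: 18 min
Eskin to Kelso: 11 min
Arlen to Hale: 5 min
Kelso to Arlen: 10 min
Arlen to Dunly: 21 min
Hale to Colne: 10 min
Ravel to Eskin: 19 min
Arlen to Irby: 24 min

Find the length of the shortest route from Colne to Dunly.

Enumerating some paths:
Colne - Brook - Eskin - Dunly: 10+18+17 = 45
Colne - Hale - Arlen - Dunly: 10+5+21 = 36
Cheapest is Colne - Hale - Arlen - Dunly at 36 min.

36 min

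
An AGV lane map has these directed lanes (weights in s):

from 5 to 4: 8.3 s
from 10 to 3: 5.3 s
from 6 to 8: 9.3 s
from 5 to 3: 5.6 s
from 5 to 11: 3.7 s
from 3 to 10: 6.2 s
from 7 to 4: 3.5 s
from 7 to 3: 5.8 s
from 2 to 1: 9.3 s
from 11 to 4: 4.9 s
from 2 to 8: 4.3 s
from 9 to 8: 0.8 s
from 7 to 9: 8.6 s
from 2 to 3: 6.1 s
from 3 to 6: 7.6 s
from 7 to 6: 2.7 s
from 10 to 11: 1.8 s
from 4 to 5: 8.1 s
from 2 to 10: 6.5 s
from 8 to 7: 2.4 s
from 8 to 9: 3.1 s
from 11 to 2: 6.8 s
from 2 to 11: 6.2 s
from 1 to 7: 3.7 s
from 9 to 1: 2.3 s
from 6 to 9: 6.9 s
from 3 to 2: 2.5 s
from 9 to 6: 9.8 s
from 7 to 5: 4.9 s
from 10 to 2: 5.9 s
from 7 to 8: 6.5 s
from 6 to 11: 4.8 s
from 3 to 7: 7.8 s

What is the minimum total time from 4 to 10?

19.9 s

Shortest distances from 4:
4: 0
5: 8.1  (via 4)
11: 11.8  (via 5)
3: 13.7  (via 5)
2: 16.2  (via 3)
10: 19.9  (via 3)
Shortest route: 4 → 5 → 3 → 10 = 19.9 s.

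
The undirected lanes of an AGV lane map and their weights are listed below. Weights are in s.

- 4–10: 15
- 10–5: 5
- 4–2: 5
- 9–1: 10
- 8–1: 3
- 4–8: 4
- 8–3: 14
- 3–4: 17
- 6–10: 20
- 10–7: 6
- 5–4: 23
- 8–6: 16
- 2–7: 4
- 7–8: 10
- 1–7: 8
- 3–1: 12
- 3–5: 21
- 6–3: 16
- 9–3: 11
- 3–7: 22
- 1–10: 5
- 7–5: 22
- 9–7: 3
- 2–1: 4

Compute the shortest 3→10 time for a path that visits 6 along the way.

Best 3 to 6: 3 → 6 costing 16
Best 6 to 10: 6 → 10 costing 20
Total via 6: 16 + 20 = 36 s.

36 s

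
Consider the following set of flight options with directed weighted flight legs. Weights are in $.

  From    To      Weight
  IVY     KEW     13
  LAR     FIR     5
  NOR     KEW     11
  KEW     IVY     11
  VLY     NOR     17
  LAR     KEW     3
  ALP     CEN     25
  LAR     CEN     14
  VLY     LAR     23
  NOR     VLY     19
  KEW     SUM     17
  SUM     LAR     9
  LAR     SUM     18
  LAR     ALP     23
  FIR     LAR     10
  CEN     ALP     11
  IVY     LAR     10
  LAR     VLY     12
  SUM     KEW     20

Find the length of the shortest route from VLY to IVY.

Shortest distances from VLY:
VLY: 0
NOR: 17  (via VLY)
LAR: 23  (via VLY)
KEW: 26  (via LAR)
FIR: 28  (via LAR)
IVY: 37  (via KEW)
Shortest route: VLY → LAR → KEW → IVY = $37.

$37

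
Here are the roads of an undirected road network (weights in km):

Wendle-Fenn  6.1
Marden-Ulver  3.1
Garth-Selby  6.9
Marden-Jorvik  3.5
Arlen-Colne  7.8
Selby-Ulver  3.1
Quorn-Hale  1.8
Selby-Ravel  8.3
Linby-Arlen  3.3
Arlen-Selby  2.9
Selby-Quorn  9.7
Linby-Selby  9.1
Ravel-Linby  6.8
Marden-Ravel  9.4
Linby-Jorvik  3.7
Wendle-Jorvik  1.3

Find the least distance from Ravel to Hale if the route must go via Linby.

24.5 km

Shortest Ravel→Linby: Ravel → Linby = 6.8
Best Linby to Hale: Linby → Arlen → Selby → Quorn → Hale costing 17.7
Total via Linby: 6.8 + 17.7 = 24.5 km.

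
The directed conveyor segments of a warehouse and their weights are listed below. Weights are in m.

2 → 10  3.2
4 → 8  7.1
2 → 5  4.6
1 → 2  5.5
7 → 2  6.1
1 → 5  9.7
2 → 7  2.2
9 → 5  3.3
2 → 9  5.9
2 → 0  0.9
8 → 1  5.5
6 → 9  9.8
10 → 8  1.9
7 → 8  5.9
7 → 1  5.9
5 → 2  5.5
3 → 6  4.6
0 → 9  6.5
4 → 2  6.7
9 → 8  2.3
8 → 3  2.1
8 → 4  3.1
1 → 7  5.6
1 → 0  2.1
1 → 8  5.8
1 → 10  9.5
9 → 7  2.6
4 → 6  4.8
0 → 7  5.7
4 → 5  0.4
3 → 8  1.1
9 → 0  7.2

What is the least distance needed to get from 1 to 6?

12.5 m

Running Dijkstra from 1:
1: 0
0: 2.1  (via 1)
2: 5.5  (via 1)
7: 5.6  (via 1)
8: 5.8  (via 1)
3: 7.9  (via 8)
9: 8.6  (via 0)
10: 8.7  (via 2)
4: 8.9  (via 8)
5: 9.3  (via 4)
6: 12.5  (via 3)
Shortest route: 1 → 8 → 3 → 6 = 12.5 m.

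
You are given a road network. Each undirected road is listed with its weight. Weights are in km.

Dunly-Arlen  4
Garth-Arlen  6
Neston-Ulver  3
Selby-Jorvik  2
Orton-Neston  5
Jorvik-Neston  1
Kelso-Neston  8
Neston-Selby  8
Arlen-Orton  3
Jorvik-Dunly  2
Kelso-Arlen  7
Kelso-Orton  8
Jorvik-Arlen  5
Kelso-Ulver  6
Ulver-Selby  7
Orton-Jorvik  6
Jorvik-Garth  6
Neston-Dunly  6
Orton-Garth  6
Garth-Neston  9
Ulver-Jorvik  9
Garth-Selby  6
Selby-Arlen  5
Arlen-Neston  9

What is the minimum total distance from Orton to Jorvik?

Settle nodes by increasing distance from Orton:
Orton: 0
Arlen: 3  (via Orton)
Neston: 5  (via Orton)
Jorvik: 6  (via Orton)
Shortest route: Orton → Jorvik = 6 km.

6 km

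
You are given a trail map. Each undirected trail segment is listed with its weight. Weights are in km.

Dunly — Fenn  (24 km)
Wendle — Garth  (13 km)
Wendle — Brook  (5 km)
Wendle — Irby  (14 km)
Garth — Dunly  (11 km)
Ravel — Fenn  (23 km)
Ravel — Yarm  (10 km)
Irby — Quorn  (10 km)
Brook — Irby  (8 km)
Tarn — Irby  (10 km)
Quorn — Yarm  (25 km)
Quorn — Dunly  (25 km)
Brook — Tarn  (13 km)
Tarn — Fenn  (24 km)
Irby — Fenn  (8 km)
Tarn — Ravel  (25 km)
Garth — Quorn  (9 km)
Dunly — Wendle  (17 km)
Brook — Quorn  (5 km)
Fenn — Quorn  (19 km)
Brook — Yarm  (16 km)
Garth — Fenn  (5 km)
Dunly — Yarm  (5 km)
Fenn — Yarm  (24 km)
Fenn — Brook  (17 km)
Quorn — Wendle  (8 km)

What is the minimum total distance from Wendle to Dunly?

Compare a few routes:
Wendle–Brook–Yarm–Dunly: 5+16+5 = 26
Wendle–Dunly: 17 = 17
Wendle–Garth–Dunly: 13+11 = 24
Cheapest is Wendle–Dunly at 17 km.

17 km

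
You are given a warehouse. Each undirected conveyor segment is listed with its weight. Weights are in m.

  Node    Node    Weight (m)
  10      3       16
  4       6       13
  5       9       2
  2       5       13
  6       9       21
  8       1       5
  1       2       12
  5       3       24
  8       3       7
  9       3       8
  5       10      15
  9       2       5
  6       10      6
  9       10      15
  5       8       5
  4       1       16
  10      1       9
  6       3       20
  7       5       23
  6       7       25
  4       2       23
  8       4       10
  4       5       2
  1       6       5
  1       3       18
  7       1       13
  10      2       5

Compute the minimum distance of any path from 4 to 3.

Candidate routes:
4–8–3: 10+7 = 17
4–8–5–9–3: 10+5+2+8 = 25
4–5–8–3: 2+5+7 = 14
4–5–9–3: 2+2+8 = 12
Cheapest is 4–5–9–3 at 12 m.

12 m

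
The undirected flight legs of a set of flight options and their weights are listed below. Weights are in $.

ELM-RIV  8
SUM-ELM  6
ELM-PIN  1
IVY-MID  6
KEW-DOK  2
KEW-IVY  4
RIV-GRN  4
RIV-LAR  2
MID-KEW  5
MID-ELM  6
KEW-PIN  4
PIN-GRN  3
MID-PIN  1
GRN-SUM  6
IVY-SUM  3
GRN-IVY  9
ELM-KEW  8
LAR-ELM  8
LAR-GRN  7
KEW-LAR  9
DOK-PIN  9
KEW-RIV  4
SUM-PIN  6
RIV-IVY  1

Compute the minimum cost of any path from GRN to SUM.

Enumerating some paths:
GRN → RIV → IVY → SUM: 4+1+3 = 8
GRN → PIN → SUM: 3+6 = 9
GRN → SUM: 6 = 6
The minimum is $6 via GRN → SUM.

$6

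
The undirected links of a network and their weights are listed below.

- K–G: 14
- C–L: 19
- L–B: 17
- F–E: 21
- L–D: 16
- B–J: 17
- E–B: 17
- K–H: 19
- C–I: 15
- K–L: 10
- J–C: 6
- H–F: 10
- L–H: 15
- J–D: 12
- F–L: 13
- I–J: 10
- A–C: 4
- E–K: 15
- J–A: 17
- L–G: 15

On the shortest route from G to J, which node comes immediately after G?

L

Candidate routes:
G–L–D–J: 15+16+12 = 43
G–L–C–J: 15+19+6 = 40
The minimum is 40 via G–L–C–J.
So from G the first move is to L.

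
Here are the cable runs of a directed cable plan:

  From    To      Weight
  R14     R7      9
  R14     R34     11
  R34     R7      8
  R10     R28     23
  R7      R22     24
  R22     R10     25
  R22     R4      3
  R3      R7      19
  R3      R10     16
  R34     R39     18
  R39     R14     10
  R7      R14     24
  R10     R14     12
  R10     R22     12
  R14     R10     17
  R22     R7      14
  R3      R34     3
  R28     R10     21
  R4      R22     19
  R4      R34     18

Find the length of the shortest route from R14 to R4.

32

Compare a few routes:
R14 → R10 → R22 → R4: 17+12+3 = 32
R14 → R7 → R22 → R4: 9+24+3 = 36
R14 → R34 → R7 → R22 → R4: 11+8+24+3 = 46
Cheapest is R14 → R10 → R22 → R4 at 32.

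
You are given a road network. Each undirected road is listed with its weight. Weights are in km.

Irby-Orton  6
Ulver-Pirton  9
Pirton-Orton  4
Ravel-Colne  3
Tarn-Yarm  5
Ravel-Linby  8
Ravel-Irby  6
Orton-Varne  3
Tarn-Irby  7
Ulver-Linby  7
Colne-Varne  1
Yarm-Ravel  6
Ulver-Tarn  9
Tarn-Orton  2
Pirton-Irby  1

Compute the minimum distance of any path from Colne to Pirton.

8 km

Enumerating some paths:
Colne–Varne–Orton–Tarn–Irby–Pirton: 1+3+2+7+1 = 14
Colne–Ravel–Irby–Pirton: 3+6+1 = 10
Colne–Varne–Orton–Pirton: 1+3+4 = 8
Colne–Varne–Orton–Irby–Pirton: 1+3+6+1 = 11
The minimum is 8 km via Colne–Varne–Orton–Pirton.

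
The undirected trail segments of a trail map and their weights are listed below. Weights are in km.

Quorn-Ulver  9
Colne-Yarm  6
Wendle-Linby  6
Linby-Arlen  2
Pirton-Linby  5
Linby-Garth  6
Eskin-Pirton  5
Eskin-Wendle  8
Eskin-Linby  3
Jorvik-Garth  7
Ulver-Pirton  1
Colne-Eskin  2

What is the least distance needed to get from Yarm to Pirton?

13 km

Shortest distances from Yarm:
Yarm: 0
Colne: 6  (via Yarm)
Eskin: 8  (via Colne)
Linby: 11  (via Eskin)
Arlen: 13  (via Linby)
Pirton: 13  (via Eskin)
Shortest route: Yarm → Colne → Eskin → Pirton = 13 km.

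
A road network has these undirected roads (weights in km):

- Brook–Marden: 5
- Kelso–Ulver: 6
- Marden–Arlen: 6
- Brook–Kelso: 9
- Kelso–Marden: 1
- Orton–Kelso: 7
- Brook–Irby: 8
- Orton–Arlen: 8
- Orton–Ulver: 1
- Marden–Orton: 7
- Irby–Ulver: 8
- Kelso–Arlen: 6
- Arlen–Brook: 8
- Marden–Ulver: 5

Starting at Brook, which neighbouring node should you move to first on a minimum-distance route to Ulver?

Marden

Candidate routes:
Brook–Marden–Orton–Ulver: 5+7+1 = 13
Brook–Marden–Kelso–Ulver: 5+1+6 = 12
Brook–Marden–Ulver: 5+5 = 10
Cheapest is Brook–Marden–Ulver at 10 km.
So from Brook the first move is to Marden.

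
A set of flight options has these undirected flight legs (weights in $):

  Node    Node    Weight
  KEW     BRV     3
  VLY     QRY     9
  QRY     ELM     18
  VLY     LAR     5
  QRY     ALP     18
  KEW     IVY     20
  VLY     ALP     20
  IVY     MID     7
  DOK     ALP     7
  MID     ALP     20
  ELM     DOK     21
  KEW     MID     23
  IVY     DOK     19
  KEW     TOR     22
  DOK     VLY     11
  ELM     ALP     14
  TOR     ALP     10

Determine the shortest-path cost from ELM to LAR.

$32

Candidate routes:
ELM–QRY–VLY–LAR: 18+9+5 = 32
ELM–ALP–DOK–VLY–LAR: 14+7+11+5 = 37
The minimum is $32 via ELM–QRY–VLY–LAR.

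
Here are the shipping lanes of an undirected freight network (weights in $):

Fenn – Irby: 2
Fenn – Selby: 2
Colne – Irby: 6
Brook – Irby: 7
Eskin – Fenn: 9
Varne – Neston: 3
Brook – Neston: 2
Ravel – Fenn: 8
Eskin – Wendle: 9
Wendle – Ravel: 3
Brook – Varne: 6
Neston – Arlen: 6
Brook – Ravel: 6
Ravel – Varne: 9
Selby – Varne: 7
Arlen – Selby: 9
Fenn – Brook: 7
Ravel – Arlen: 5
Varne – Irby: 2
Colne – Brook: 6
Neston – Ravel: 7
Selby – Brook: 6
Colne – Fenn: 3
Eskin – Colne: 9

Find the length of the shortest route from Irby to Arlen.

Settle nodes by increasing distance from Irby:
Irby: 0
Fenn: 2  (via Irby)
Varne: 2  (via Irby)
Selby: 4  (via Fenn)
Colne: 5  (via Fenn)
Neston: 5  (via Varne)
Brook: 7  (via Irby)
Ravel: 10  (via Fenn)
Eskin: 11  (via Fenn)
Arlen: 11  (via Neston)
Shortest route: Irby → Varne → Neston → Arlen = $11.

$11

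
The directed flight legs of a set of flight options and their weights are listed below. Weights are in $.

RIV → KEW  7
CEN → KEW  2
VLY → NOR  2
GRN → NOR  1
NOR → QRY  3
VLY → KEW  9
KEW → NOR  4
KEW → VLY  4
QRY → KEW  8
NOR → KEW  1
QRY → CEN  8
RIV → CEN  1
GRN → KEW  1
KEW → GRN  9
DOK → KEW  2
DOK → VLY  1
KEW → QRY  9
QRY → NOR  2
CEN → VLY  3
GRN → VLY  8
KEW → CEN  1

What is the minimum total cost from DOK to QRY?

$6

Candidate routes:
DOK–VLY–NOR–QRY: 1+2+3 = 6
DOK–KEW–NOR–QRY: 2+4+3 = 9
Cheapest is DOK–VLY–NOR–QRY at $6.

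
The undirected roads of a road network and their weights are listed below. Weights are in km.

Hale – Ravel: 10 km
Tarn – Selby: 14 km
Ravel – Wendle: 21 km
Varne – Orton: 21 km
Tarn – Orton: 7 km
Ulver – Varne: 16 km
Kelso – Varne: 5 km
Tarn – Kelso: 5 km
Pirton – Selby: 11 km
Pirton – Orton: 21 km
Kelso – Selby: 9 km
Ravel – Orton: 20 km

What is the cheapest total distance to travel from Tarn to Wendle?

48 km

Candidate routes:
Tarn–Selby–Pirton–Orton–Ravel–Wendle: 14+11+21+20+21 = 87
Tarn–Kelso–Varne–Orton–Ravel–Wendle: 5+5+21+20+21 = 72
Tarn–Orton–Ravel–Wendle: 7+20+21 = 48
Cheapest is Tarn–Orton–Ravel–Wendle at 48 km.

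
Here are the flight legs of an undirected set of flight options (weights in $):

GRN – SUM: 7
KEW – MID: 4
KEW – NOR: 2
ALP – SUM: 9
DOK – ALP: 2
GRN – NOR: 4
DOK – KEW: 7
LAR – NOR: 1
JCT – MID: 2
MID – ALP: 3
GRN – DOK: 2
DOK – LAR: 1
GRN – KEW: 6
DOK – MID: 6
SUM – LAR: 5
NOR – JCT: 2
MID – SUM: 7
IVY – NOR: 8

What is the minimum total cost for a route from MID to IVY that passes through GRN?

$19

Best MID to GRN: MID → ALP → DOK → GRN costing 7
Best GRN to IVY: GRN → NOR → IVY costing 12
Total via GRN: 7 + 12 = $19.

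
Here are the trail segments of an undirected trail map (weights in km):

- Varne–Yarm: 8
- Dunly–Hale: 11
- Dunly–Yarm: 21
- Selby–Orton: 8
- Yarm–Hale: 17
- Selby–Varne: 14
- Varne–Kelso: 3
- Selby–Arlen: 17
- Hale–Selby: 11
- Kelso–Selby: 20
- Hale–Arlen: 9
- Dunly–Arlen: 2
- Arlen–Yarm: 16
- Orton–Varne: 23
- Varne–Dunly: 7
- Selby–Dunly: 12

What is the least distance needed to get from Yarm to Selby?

22 km

Enumerating some paths:
Yarm–Varne–Dunly–Selby: 8+7+12 = 27
Yarm–Arlen–Dunly–Selby: 16+2+12 = 30
Yarm–Varne–Selby: 8+14 = 22
Yarm–Hale–Selby: 17+11 = 28
The minimum is 22 km via Yarm–Varne–Selby.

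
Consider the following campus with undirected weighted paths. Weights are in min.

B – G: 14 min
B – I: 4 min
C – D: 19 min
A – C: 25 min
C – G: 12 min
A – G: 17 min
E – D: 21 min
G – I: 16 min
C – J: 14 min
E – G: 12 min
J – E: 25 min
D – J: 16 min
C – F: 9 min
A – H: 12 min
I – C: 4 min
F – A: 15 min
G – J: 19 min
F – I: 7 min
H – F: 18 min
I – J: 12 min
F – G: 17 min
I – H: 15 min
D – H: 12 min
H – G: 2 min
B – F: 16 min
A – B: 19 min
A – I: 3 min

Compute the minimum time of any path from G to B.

14 min

Shortest distances from G:
G: 0
H: 2  (via G)
C: 12  (via G)
E: 12  (via G)
A: 14  (via H)
B: 14  (via G)
Shortest route: G–B = 14 min.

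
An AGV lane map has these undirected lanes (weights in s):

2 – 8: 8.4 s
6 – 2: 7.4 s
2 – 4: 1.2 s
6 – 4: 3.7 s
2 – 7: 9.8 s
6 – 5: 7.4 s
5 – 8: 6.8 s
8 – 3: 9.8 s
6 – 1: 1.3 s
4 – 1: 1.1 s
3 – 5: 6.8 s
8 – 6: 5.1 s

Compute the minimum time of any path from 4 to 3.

16.6 s

Candidate routes:
4 - 6 - 8 - 3: 3.7+5.1+9.8 = 18.6
4 - 1 - 6 - 5 - 3: 1.1+1.3+7.4+6.8 = 16.6
4 - 1 - 6 - 8 - 3: 1.1+1.3+5.1+9.8 = 17.3
4 - 6 - 5 - 3: 3.7+7.4+6.8 = 17.9
Cheapest is 4 - 1 - 6 - 5 - 3 at 16.6 s.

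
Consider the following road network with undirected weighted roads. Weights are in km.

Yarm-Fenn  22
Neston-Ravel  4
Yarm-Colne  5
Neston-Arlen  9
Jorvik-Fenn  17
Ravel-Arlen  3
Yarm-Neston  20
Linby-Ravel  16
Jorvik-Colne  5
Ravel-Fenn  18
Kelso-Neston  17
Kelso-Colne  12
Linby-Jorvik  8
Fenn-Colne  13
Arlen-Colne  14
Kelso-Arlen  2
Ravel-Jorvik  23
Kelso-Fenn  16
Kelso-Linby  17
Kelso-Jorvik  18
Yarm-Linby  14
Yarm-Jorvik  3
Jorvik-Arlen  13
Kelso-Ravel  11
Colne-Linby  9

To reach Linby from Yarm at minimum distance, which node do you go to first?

Candidate routes:
Yarm → Jorvik → Colne → Linby: 3+5+9 = 17
Yarm → Colne → Linby: 5+9 = 14
Yarm → Linby: 14 = 14
Yarm → Jorvik → Linby: 3+8 = 11
The minimum is 11 km via Yarm → Jorvik → Linby.
So from Yarm the first move is to Jorvik.

Jorvik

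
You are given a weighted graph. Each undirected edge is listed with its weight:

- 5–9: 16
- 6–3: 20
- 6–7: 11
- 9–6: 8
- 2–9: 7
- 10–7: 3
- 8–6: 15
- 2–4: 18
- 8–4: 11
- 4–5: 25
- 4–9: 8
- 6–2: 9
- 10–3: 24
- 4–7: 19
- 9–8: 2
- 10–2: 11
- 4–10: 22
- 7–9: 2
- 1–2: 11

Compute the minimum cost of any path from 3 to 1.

Compare a few routes:
3 - 10 - 7 - 9 - 2 - 1: 24+3+2+7+11 = 47
3 - 6 - 9 - 2 - 1: 20+8+7+11 = 46
3 - 10 - 2 - 1: 24+11+11 = 46
3 - 6 - 2 - 1: 20+9+11 = 40
Cheapest is 3 - 6 - 2 - 1 at 40.

40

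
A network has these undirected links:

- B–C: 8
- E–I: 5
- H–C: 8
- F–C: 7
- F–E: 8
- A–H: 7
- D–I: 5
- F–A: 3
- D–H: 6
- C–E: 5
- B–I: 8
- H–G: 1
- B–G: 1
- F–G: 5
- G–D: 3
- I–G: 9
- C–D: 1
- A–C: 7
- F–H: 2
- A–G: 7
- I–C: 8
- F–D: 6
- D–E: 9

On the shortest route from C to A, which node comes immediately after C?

A

Compare a few routes:
C–D–G–H–F–A: 1+3+1+2+3 = 10
C–A: 7 = 7
C–F–A: 7+3 = 10
The minimum is 7 via C–A.
So from C the first move is to A.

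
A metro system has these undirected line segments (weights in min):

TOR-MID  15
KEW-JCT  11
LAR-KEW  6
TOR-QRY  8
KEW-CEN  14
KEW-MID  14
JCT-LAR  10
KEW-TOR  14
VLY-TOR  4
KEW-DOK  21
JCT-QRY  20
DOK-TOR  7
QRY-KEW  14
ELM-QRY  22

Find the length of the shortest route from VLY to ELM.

34 min

Running Dijkstra from VLY:
VLY: 0
TOR: 4  (via VLY)
DOK: 11  (via TOR)
QRY: 12  (via TOR)
KEW: 18  (via TOR)
MID: 19  (via TOR)
LAR: 24  (via KEW)
JCT: 29  (via KEW)
CEN: 32  (via KEW)
ELM: 34  (via QRY)
Shortest route: VLY → TOR → QRY → ELM = 34 min.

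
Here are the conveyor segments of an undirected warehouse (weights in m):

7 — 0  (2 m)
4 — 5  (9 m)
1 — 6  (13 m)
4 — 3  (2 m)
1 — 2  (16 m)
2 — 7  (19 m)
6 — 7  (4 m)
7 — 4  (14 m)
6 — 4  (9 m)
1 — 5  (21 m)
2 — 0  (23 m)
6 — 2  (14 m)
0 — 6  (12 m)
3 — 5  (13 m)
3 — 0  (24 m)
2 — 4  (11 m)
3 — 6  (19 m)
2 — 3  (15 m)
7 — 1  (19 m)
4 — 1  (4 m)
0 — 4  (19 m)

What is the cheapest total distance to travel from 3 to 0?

17 m

Candidate routes:
3 → 4 → 7 → 0: 2+14+2 = 18
3 → 4 → 6 → 7 → 0: 2+9+4+2 = 17
The minimum is 17 m via 3 → 4 → 6 → 7 → 0.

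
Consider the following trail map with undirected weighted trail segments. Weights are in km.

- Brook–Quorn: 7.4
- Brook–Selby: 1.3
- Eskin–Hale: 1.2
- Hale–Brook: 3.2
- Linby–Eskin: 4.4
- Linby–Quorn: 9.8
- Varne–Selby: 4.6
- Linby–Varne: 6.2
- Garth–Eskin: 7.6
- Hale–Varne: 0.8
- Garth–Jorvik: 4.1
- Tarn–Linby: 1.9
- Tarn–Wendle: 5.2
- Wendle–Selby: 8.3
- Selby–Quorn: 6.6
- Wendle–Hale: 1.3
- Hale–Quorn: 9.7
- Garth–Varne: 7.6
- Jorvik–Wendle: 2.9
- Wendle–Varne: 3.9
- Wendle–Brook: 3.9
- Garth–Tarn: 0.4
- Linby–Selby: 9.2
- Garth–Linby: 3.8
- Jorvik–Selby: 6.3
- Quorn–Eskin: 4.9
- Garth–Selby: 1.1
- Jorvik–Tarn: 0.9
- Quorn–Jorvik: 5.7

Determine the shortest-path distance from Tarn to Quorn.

Compare a few routes:
Tarn–Jorvik–Quorn: 0.9+5.7 = 6.6
Tarn–Garth–Jorvik–Quorn: 0.4+4.1+5.7 = 10.2
Tarn–Garth–Selby–Quorn: 0.4+1.1+6.6 = 8.1
The minimum is 6.6 km via Tarn–Jorvik–Quorn.

6.6 km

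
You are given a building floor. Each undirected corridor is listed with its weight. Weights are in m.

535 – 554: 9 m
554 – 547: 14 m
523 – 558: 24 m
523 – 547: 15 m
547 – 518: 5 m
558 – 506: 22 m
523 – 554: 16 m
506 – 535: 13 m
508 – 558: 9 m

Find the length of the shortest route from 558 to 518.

44 m

Shortest distances from 558:
558: 0
508: 9  (via 558)
506: 22  (via 558)
523: 24  (via 558)
535: 35  (via 506)
547: 39  (via 523)
554: 40  (via 523)
518: 44  (via 547)
Shortest route: 558–523–547–518 = 44 m.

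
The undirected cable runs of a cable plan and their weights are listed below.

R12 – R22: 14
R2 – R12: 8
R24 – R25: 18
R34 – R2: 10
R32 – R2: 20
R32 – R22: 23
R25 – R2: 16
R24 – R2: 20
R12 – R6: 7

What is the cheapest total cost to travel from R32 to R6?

Candidate routes:
R32 - R22 - R12 - R6: 23+14+7 = 44
R32 - R2 - R12 - R6: 20+8+7 = 35
Cheapest is R32 - R2 - R12 - R6 at 35.

35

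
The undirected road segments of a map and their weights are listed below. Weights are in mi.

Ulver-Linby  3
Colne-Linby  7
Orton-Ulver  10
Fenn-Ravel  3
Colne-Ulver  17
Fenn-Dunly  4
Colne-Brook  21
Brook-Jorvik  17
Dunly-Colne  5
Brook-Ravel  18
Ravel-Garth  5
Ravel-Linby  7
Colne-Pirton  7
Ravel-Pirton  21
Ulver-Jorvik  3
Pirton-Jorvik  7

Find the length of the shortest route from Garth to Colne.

Settle nodes by increasing distance from Garth:
Garth: 0
Ravel: 5  (via Garth)
Fenn: 8  (via Ravel)
Dunly: 12  (via Fenn)
Linby: 12  (via Ravel)
Ulver: 15  (via Linby)
Colne: 17  (via Dunly)
Shortest route: Garth–Ravel–Fenn–Dunly–Colne = 17 mi.

17 mi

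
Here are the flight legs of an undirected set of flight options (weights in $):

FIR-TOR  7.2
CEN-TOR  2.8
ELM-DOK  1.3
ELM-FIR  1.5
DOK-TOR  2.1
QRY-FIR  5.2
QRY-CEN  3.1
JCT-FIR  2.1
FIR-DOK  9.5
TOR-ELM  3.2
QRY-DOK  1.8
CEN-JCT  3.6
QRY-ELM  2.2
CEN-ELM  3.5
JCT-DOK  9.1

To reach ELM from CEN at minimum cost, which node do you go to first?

Compare a few routes:
CEN–ELM: 3.5 = 3.5
CEN–QRY–ELM: 3.1+2.2 = 5.3
The minimum is $3.5 via CEN–ELM.
So from CEN the first move is to ELM.

ELM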